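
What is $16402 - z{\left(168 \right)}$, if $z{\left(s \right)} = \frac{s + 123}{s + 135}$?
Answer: $\frac{1656505}{101} \approx 16401.0$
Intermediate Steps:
$z{\left(s \right)} = \frac{123 + s}{135 + s}$
$16402 - z{\left(168 \right)} = 16402 - \frac{123 + 168}{135 + 168} = 16402 - \frac{1}{303} \cdot 291 = 16402 - \frac{97}{101} = \frac{1656505}{101}$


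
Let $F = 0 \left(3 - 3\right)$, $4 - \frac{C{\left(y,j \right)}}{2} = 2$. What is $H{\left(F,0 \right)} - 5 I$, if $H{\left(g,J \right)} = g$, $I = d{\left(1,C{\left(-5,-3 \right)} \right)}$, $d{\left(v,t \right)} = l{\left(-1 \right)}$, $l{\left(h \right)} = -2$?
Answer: $10$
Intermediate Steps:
$C{\left(y,j \right)} = 4$ ($C{\left(y,j \right)} = 8 - 4 = 4$)
$d{\left(v,t \right)} = -2$
$I = -2$
$F = 0$ ($F = 0 \cdot 0 = 0$)
$H{\left(F,0 \right)} - 5 I = 0 - -10 = 0 + 10 = 10$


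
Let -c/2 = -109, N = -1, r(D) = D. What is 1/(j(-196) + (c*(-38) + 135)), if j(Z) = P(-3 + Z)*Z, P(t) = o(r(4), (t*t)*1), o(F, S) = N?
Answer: -1/7953 ≈ -0.00012574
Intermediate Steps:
c = 218 (c = -2*(-109) = 218)
o(F, S) = -1
P(t) = -1
j(Z) = -Z
1/(j(-196) + (c*(-38) + 135)) = 1/(-1*(-196) + (218*(-38) + 135)) = 1/(196 + (-8284 + 135)) = 1/(196 - 8149) = 1/(-7953) = -1/7953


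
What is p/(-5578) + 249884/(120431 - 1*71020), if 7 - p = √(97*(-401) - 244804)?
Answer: 1393507075/275614558 + I*√283701/5578 ≈ 5.056 + 0.095489*I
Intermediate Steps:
p = 7 - I*√283701 (p = 7 - √(97*(-401) - 244804) = 7 - √(-38897 - 244804) = 7 - √(-283701) = 7 - I*√283701 ≈ 7.0 - 532.64*I)
p/(-5578) + 249884/(120431 - 1*71020) = (7 - I*√283701)/(-5578) + 249884/(120431 - 1*71020) = (7 - I*√283701)*(-1/5578) + 249884/(120431 - 71020) = (-7/5578 + I*√283701/5578) + 249884/49411 = 1393507075/275614558 + I*√283701/5578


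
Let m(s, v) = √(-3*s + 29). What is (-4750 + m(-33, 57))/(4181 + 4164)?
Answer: -950/1669 + 8*√2/8345 ≈ -0.56785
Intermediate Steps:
m(s, v) = √(29 - 3*s)
(-4750 + m(-33, 57))/(4181 + 4164) = (-4750 + √(29 - 3*(-33)))/(4181 + 4164) = (-4750 + √(29 + 99))/8345 = (-4750 + √128)*(1/8345) = (-4750 + 8*√2)*(1/8345) = -950/1669 + 8*√2/8345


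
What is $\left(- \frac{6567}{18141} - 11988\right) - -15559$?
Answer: $\frac{21591648}{6047} \approx 3570.6$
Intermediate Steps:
$\left(- \frac{6567}{18141} - 11988\right) - -15559 = \left(\left(-6567\right) \frac{1}{18141} - 11988\right) + 15559 = \left(- \frac{2189}{6047} - 11988\right) + 15559 = - \frac{72493625}{6047} + 15559 = \frac{21591648}{6047}$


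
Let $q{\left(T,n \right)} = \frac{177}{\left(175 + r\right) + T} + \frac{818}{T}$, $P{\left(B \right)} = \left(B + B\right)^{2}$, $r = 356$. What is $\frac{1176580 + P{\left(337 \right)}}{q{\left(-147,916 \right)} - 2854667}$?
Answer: $- \frac{30686186496}{53713510303} \approx -0.57129$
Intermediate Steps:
$P{\left(B \right)} = 4 B^{2}$ ($P{\left(B \right)} = \left(2 B\right)^{2} = 4 B^{2}$)
$q{\left(T,n \right)} = \frac{177}{531 + T} + \frac{818}{T}$ ($q{\left(T,n \right)} = \frac{177}{\left(175 + 356\right) + T} + \frac{818}{T} = \frac{177}{531 + T} + \frac{818}{T}$)
$\frac{1176580 + P{\left(337 \right)}}{q{\left(-147,916 \right)} - 2854667} = \frac{1176580 + 4 \cdot 337^{2}}{\frac{434358 + 995 \left(-147\right)}{\left(-147\right) \left(531 - 147\right)} - 2854667} = \frac{1176580 + 4 \cdot 113569}{- \frac{434358 - 146265}{147 \cdot 384} - 2854667} = \frac{1176580 + 454276}{\left(- \frac{1}{147}\right) \frac{1}{384} \cdot 288093 - 2854667} = \frac{1630856}{- \frac{96031}{18816} - 2854667} = \frac{1630856}{- \frac{53713510303}{18816}} = 1630856 \left(- \frac{18816}{53713510303}\right) = - \frac{30686186496}{53713510303}$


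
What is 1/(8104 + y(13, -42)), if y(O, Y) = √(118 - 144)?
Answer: 4052/32837421 - I*√26/65674842 ≈ 0.0001234 - 7.764e-8*I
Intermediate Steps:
y(O, Y) = I*√26 (y(O, Y) = √(-26) = I*√26)
1/(8104 + y(13, -42)) = 1/(8104 + I*√26)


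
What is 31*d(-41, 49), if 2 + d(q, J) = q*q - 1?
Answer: 52018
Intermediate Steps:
d(q, J) = -3 + q² (d(q, J) = -2 + (q*q - 1) = -2 + (q² - 1) = -2 + (-1 + q²) = -3 + q²)
31*d(-41, 49) = 31*(-3 + (-41)²) = 31*(-3 + 1681) = 31*1678 = 52018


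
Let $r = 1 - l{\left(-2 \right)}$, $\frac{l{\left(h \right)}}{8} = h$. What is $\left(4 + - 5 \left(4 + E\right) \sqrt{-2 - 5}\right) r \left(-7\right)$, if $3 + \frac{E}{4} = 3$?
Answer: $-476 + 2380 i \sqrt{7} \approx -476.0 + 6296.9 i$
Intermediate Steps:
$E = 0$ ($E = -12 + 4 \cdot 3 = -12 + 12 = 0$)
$l{\left(h \right)} = 8 h$
$r = 17$ ($r = 1 - 8 \left(-2\right) = 1 - -16 = 1 + 16 = 17$)
$\left(4 + - 5 \left(4 + E\right) \sqrt{-2 - 5}\right) r \left(-7\right) = \left(4 + - 5 \left(4 + 0\right) \sqrt{-2 - 5}\right) 17 \left(-7\right) = \left(4 + \left(-5\right) 4 \sqrt{-7}\right) 17 \left(-7\right) = \left(4 - 20 i \sqrt{7}\right) 17 \left(-7\right) = \left(68 - 340 i \sqrt{7}\right) \left(-7\right) = -476 + 2380 i \sqrt{7}$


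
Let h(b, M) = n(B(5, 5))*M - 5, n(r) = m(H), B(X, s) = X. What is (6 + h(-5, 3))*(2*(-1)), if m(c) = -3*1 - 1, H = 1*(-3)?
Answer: 22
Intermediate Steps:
H = -3
m(c) = -4 (m(c) = -3 - 1 = -4)
n(r) = -4
h(b, M) = -5 - 4*M (h(b, M) = -4*M - 5 = -5 - 4*M)
(6 + h(-5, 3))*(2*(-1)) = (6 + (-5 - 4*3))*(2*(-1)) = (6 + (-5 - 12))*(-2) = (6 - 17)*(-2) = -11*(-2) = 22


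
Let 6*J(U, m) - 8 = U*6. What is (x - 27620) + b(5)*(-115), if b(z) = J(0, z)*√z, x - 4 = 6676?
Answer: -20940 - 460*√5/3 ≈ -21283.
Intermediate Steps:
J(U, m) = 4/3 + U (J(U, m) = 4/3 + (U*6)/6 = 4/3 + (6*U)/6 = 4/3 + U)
x = 6680 (x = 4 + 6676 = 6680)
b(z) = 4*√z/3 (b(z) = (4/3 + 0)*√z = 4*√z/3)
(x - 27620) + b(5)*(-115) = (6680 - 27620) + (4*√5/3)*(-115) = -20940 - 460*√5/3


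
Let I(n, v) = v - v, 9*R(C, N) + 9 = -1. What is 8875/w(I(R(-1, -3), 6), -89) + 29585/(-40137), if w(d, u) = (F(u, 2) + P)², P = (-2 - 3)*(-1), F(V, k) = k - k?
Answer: 14219050/40137 ≈ 354.26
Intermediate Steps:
F(V, k) = 0
R(C, N) = -10/9 (R(C, N) = -1 + (⅑)*(-1) = -1 - ⅑ = -10/9)
P = 5 (P = -5*(-1) = 5)
I(n, v) = 0
w(d, u) = 25 (w(d, u) = (0 + 5)² = 5² = 25)
8875/w(I(R(-1, -3), 6), -89) + 29585/(-40137) = 8875/25 + 29585/(-40137) = 8875*(1/25) + 29585*(-1/40137) = 355 - 29585/40137 = 14219050/40137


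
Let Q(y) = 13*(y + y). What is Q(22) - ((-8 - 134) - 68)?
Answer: 782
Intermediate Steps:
Q(y) = 26*y (Q(y) = 13*(2*y) = 26*y)
Q(22) - ((-8 - 134) - 68) = 26*22 - ((-8 - 134) - 68) = 572 - (-142 - 68) = 572 - 1*(-210) = 572 + 210 = 782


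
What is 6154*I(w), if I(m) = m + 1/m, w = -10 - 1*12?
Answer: -1492345/11 ≈ -1.3567e+5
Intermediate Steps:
w = -22 (w = -10 - 12 = -22)
6154*I(w) = 6154*(-22 + 1/(-22)) = 6154*(-22 - 1/22) = 6154*(-485/22) = -1492345/11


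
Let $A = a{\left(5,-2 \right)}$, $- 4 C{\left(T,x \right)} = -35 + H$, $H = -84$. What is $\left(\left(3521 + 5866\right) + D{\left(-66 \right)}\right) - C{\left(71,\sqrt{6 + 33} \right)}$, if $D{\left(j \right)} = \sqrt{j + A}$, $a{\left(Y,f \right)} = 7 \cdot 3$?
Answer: $\frac{37429}{4} + 3 i \sqrt{5} \approx 9357.3 + 6.7082 i$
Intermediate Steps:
$a{\left(Y,f \right)} = 21$
$C{\left(T,x \right)} = \frac{119}{4}$ ($C{\left(T,x \right)} = - \frac{-35 - 84}{4} = \left(- \frac{1}{4}\right) \left(-119\right) = \frac{119}{4}$)
$A = 21$
$D{\left(j \right)} = \sqrt{21 + j}$ ($D{\left(j \right)} = \sqrt{j + 21} = \sqrt{21 + j}$)
$\left(\left(3521 + 5866\right) + D{\left(-66 \right)}\right) - C{\left(71,\sqrt{6 + 33} \right)} = \left(\left(3521 + 5866\right) + \sqrt{21 - 66}\right) - \frac{119}{4} = \left(9387 + \sqrt{-45}\right) - \frac{119}{4} = \left(9387 + 3 i \sqrt{5}\right) - \frac{119}{4} = \frac{37429}{4} + 3 i \sqrt{5}$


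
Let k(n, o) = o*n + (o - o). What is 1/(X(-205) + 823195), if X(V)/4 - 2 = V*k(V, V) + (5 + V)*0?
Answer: -1/33637297 ≈ -2.9729e-8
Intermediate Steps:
k(n, o) = n*o (k(n, o) = n*o + 0 = n*o)
X(V) = 8 + 4*V³ (X(V) = 8 + 4*(V*(V*V) + (5 + V)*0) = 8 + 4*(V*V² + 0) = 8 + 4*(V³ + 0) = 8 + 4*V³)
1/(X(-205) + 823195) = 1/((8 + 4*(-205)³) + 823195) = 1/((8 + 4*(-8615125)) + 823195) = 1/((8 - 34460500) + 823195) = 1/(-34460492 + 823195) = 1/(-33637297) = -1/33637297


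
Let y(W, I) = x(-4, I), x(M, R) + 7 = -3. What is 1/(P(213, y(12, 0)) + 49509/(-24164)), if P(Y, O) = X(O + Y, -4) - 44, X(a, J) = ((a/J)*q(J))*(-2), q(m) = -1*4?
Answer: -24164/10923309 ≈ -0.0022122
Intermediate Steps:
x(M, R) = -10 (x(M, R) = -7 - 3 = -10)
q(m) = -4
y(W, I) = -10
X(a, J) = 8*a/J (X(a, J) = ((a/J)*(-4))*(-2) = -4*a/J*(-2) = 8*a/J)
P(Y, O) = -44 - 2*O - 2*Y (P(Y, O) = 8*(O + Y)/(-4) - 44 = 8*(O + Y)*(-¼) - 44 = (-2*O - 2*Y) - 44 = -44 - 2*O - 2*Y)
1/(P(213, y(12, 0)) + 49509/(-24164)) = 1/((-44 - 2*(-10) - 2*213) + 49509/(-24164)) = 1/((-44 + 20 - 426) + 49509*(-1/24164)) = 1/(-450 - 49509/24164) = 1/(-10923309/24164) = -24164/10923309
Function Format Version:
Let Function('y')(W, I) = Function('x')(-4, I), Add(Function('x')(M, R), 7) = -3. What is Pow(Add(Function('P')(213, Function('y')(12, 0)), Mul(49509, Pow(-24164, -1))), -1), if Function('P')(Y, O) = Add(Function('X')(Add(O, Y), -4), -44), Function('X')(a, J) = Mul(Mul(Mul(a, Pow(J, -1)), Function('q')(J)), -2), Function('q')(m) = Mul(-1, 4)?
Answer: Rational(-24164, 10923309) ≈ -0.0022122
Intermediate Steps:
Function('x')(M, R) = -10 (Function('x')(M, R) = Add(-7, -3) = -10)
Function('q')(m) = -4
Function('y')(W, I) = -10
Function('X')(a, J) = Mul(8, a, Pow(J, -1)) (Function('X')(a, J) = Mul(Mul(Mul(a, Pow(J, -1)), -4), -2) = Mul(Mul(-4, a, Pow(J, -1)), -2) = Mul(8, a, Pow(J, -1)))
Function('P')(Y, O) = Add(-44, Mul(-2, O), Mul(-2, Y)) (Function('P')(Y, O) = Add(Mul(8, Add(O, Y), Pow(-4, -1)), -44) = Add(Mul(8, Add(O, Y), Rational(-1, 4)), -44) = Add(Add(Mul(-2, O), Mul(-2, Y)), -44) = Add(-44, Mul(-2, O), Mul(-2, Y)))
Pow(Add(Function('P')(213, Function('y')(12, 0)), Mul(49509, Pow(-24164, -1))), -1) = Pow(Add(Add(-44, Mul(-2, -10), Mul(-2, 213)), Mul(49509, Pow(-24164, -1))), -1) = Pow(Add(Add(-44, 20, -426), Mul(49509, Rational(-1, 24164))), -1) = Pow(Add(-450, Rational(-49509, 24164)), -1) = Pow(Rational(-10923309, 24164), -1) = Rational(-24164, 10923309)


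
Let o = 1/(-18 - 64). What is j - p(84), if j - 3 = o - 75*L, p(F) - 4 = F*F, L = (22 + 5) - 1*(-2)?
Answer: -757025/82 ≈ -9232.0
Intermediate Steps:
L = 29 (L = 27 + 2 = 29)
p(F) = 4 + F² (p(F) = 4 + F*F = 4 + F²)
o = -1/82 (o = 1/(-82) = -1/82 ≈ -0.012195)
j = -178105/82 (j = 3 + (-1/82 - 75*29) = 3 + (-1/82 - 2175) = 3 - 178351/82 = -178105/82 ≈ -2172.0)
j - p(84) = -178105/82 - (4 + 84²) = -178105/82 - (4 + 7056) = -178105/82 - 1*7060 = -178105/82 - 7060 = -757025/82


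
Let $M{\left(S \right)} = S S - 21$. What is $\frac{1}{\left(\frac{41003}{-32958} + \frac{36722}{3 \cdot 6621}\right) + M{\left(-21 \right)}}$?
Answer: $\frac{8082034}{3399341207} \approx 0.0023775$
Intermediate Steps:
$M{\left(S \right)} = -21 + S^{2}$ ($M{\left(S \right)} = S^{2} - 21 = -21 + S^{2}$)
$\frac{1}{\left(\frac{41003}{-32958} + \frac{36722}{3 \cdot 6621}\right) + M{\left(-21 \right)}} = \frac{1}{\left(\frac{41003}{-32958} + \frac{36722}{3 \cdot 6621}\right) - \left(21 - \left(-21\right)^{2}\right)} = \frac{1}{\left(41003 \left(- \frac{1}{32958}\right) + \frac{36722}{19863}\right) + \left(-21 + 441\right)} = \frac{1}{\left(- \frac{41003}{32958} + 36722 \cdot \frac{1}{19863}\right) + 420} = \frac{1}{\left(- \frac{41003}{32958} + \frac{36722}{19863}\right) + 420} = \frac{1}{\frac{4886927}{8082034} + 420} = \frac{1}{\frac{3399341207}{8082034}} = \frac{8082034}{3399341207}$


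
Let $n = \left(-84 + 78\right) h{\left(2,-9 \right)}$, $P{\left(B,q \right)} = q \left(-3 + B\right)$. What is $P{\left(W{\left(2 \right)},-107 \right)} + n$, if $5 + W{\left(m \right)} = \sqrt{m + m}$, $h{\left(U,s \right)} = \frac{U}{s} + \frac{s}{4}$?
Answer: $\frac{3941}{6} \approx 656.83$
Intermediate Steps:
$h{\left(U,s \right)} = \frac{s}{4} + \frac{U}{s}$ ($h{\left(U,s \right)} = \frac{U}{s} + s \frac{1}{4} = \frac{U}{s} + \frac{s}{4} = \frac{s}{4} + \frac{U}{s}$)
$W{\left(m \right)} = -5 + \sqrt{2} \sqrt{m}$ ($W{\left(m \right)} = -5 + \sqrt{m + m} = -5 + \sqrt{2 m} = -5 + \sqrt{2} \sqrt{m}$)
$n = \frac{89}{6}$ ($n = \left(-84 + 78\right) \left(\frac{1}{4} \left(-9\right) + \frac{2}{-9}\right) = - 6 \left(- \frac{9}{4} + 2 \left(- \frac{1}{9}\right)\right) = - 6 \left(- \frac{9}{4} - \frac{2}{9}\right) = \left(-6\right) \left(- \frac{89}{36}\right) = \frac{89}{6} \approx 14.833$)
$P{\left(W{\left(2 \right)},-107 \right)} + n = - 107 \left(-3 - \left(5 - \sqrt{2} \sqrt{2}\right)\right) + \frac{89}{6} = - 107 \left(-3 + \left(-5 + 2\right)\right) + \frac{89}{6} = - 107 \left(-3 - 3\right) + \frac{89}{6} = \left(-107\right) \left(-6\right) + \frac{89}{6} = 642 + \frac{89}{6} = \frac{3941}{6}$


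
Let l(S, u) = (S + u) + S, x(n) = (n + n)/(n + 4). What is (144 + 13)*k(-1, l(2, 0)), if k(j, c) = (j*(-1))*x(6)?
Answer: 942/5 ≈ 188.40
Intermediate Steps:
x(n) = 2*n/(4 + n) (x(n) = (2*n)/(4 + n) = 2*n/(4 + n))
l(S, u) = u + 2*S
k(j, c) = -6*j/5 (k(j, c) = (j*(-1))*(2*6/(4 + 6)) = (-j)*(2*6/10) = (-j)*(2*6*(⅒)) = -j*(6/5) = -6*j/5)
(144 + 13)*k(-1, l(2, 0)) = (144 + 13)*(-6/5*(-1)) = 157*(6/5) = 942/5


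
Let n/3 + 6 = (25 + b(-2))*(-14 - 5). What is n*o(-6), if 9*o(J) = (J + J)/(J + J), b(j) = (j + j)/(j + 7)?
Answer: -2329/15 ≈ -155.27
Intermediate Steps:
b(j) = 2*j/(7 + j) (b(j) = (2*j)/(7 + j) = 2*j/(7 + j))
o(J) = 1/9 (o(J) = ((J + J)/(J + J))/9 = ((2*J)/((2*J)))/9 = ((2*J)*(1/(2*J)))/9 = (1/9)*1 = 1/9)
n = -6987/5 (n = -18 + 3*((25 + 2*(-2)/(7 - 2))*(-14 - 5)) = -18 + 3*((25 + 2*(-2)/5)*(-19)) = -18 + 3*((25 + 2*(-2)*(1/5))*(-19)) = -18 + 3*((25 - 4/5)*(-19)) = -18 + 3*((121/5)*(-19)) = -18 + 3*(-2299/5) = -18 - 6897/5 = -6987/5 ≈ -1397.4)
n*o(-6) = -6987/5*1/9 = -2329/15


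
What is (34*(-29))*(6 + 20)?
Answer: -25636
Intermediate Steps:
(34*(-29))*(6 + 20) = -986*26 = -25636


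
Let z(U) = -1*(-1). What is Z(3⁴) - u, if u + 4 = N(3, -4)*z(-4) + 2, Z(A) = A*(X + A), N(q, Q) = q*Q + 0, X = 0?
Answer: 6575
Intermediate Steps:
z(U) = 1
N(q, Q) = Q*q (N(q, Q) = Q*q + 0 = Q*q)
Z(A) = A² (Z(A) = A*(0 + A) = A*A = A²)
u = -14 (u = -4 + (-4*3*1 + 2) = -4 + (-12*1 + 2) = -4 + (-12 + 2) = -4 - 10 = -14)
Z(3⁴) - u = (3⁴)² - 1*(-14) = 81² + 14 = 6561 + 14 = 6575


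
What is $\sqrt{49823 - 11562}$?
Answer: $\sqrt{38261} \approx 195.6$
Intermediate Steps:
$\sqrt{49823 - 11562} = \sqrt{38261}$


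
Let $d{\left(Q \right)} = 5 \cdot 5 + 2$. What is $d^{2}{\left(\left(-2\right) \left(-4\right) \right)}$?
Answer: $729$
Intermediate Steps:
$d{\left(Q \right)} = 27$ ($d{\left(Q \right)} = 25 + 2 = 27$)
$d^{2}{\left(\left(-2\right) \left(-4\right) \right)} = 27^{2} = 729$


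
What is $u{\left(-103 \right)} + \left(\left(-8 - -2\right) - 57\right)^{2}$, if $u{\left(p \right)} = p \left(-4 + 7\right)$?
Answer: $3660$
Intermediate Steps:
$u{\left(p \right)} = 3 p$ ($u{\left(p \right)} = p 3 = 3 p$)
$u{\left(-103 \right)} + \left(\left(-8 - -2\right) - 57\right)^{2} = 3 \left(-103\right) + \left(\left(-8 - -2\right) - 57\right)^{2} = -309 + \left(\left(-8 + 2\right) - 57\right)^{2} = -309 + \left(-6 - 57\right)^{2} = -309 + \left(-63\right)^{2} = -309 + 3969 = 3660$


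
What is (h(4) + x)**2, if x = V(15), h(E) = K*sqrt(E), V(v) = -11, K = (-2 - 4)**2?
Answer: 3721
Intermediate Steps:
K = 36 (K = (-6)**2 = 36)
h(E) = 36*sqrt(E)
x = -11
(h(4) + x)**2 = (36*sqrt(4) - 11)**2 = (36*2 - 11)**2 = (72 - 11)**2 = 61**2 = 3721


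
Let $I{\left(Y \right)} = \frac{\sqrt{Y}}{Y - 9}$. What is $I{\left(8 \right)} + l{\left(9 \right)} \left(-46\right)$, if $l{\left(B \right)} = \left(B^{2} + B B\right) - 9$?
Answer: $-7038 - 2 \sqrt{2} \approx -7040.8$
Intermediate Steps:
$I{\left(Y \right)} = \frac{\sqrt{Y}}{-9 + Y}$
$l{\left(B \right)} = -9 + 2 B^{2}$ ($l{\left(B \right)} = \left(B^{2} + B^{2}\right) - 9 = 2 B^{2} - 9 = -9 + 2 B^{2}$)
$I{\left(8 \right)} + l{\left(9 \right)} \left(-46\right) = \frac{\sqrt{8}}{-9 + 8} + \left(-9 + 2 \cdot 9^{2}\right) \left(-46\right) = \frac{2 \sqrt{2}}{-1} + \left(-9 + 2 \cdot 81\right) \left(-46\right) = 2 \sqrt{2} \left(-1\right) + \left(-9 + 162\right) \left(-46\right) = - 2 \sqrt{2} + 153 \left(-46\right) = - 2 \sqrt{2} - 7038 = -7038 - 2 \sqrt{2}$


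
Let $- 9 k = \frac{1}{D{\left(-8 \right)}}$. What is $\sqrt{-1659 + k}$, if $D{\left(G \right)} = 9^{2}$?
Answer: $\frac{2 i \sqrt{302353}}{27} \approx 40.731 i$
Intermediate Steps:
$D{\left(G \right)} = 81$
$k = - \frac{1}{729}$ ($k = - \frac{1}{9 \cdot 81} = \left(- \frac{1}{9}\right) \frac{1}{81} = - \frac{1}{729} \approx -0.0013717$)
$\sqrt{-1659 + k} = \sqrt{-1659 - \frac{1}{729}} = \sqrt{- \frac{1209412}{729}} = \frac{2 i \sqrt{302353}}{27}$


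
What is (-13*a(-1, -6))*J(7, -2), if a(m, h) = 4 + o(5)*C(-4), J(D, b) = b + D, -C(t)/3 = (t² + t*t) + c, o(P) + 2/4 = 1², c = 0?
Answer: 2860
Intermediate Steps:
o(P) = ½ (o(P) = -½ + 1² = -½ + 1 = ½)
C(t) = -6*t² (C(t) = -3*((t² + t*t) + 0) = -3*((t² + t²) + 0) = -3*(2*t² + 0) = -6*t²)
J(D, b) = D + b
a(m, h) = -44 (a(m, h) = 4 + (-6*(-4)²)/2 = 4 + (-6*16)/2 = 4 + (½)*(-96) = 4 - 48 = -44)
(-13*a(-1, -6))*J(7, -2) = (-13*(-44))*(7 - 2) = 572*5 = 2860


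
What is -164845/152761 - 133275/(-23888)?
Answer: 16421404915/3649154768 ≈ 4.5001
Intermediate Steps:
-164845/152761 - 133275/(-23888) = -164845*1/152761 - 133275*(-1/23888) = -164845/152761 + 133275/23888 = 16421404915/3649154768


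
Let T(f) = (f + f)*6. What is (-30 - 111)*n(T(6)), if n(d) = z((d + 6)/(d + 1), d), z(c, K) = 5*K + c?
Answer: -3716478/73 ≈ -50911.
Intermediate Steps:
T(f) = 12*f (T(f) = (2*f)*6 = 12*f)
z(c, K) = c + 5*K
n(d) = 5*d + (6 + d)/(1 + d) (n(d) = (d + 6)/(d + 1) + 5*d = (6 + d)/(1 + d) + 5*d = 5*d + (6 + d)/(1 + d))
(-30 - 111)*n(T(6)) = (-30 - 111)*((6 + 12*6 + 5*(12*6)*(1 + 12*6))/(1 + 12*6)) = -141*(6 + 72 + 5*72*(1 + 72))/(1 + 72) = -141*(6 + 72 + 5*72*73)/73 = -141*(6 + 72 + 26280)/73 = -141*26358/73 = -3716478/73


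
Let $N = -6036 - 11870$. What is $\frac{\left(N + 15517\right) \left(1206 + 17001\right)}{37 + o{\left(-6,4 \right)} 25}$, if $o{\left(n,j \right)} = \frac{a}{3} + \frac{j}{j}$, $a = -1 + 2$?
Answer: $- \frac{130489569}{211} \approx -6.1843 \cdot 10^{5}$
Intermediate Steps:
$a = 1$
$N = -17906$
$o{\left(n,j \right)} = \frac{4}{3}$ ($o{\left(n,j \right)} = 1 \cdot \frac{1}{3} + \frac{j}{j} = 1 \cdot \frac{1}{3} + 1 = \frac{1}{3} + 1 = \frac{4}{3}$)
$\frac{\left(N + 15517\right) \left(1206 + 17001\right)}{37 + o{\left(-6,4 \right)} 25} = \frac{\left(-17906 + 15517\right) \left(1206 + 17001\right)}{37 + \frac{4}{3} \cdot 25} = \frac{\left(-2389\right) 18207}{37 + \frac{100}{3}} = - \frac{43496523}{\frac{211}{3}} = \left(-43496523\right) \frac{3}{211} = - \frac{130489569}{211}$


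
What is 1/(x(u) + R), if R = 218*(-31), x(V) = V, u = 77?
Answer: -1/6681 ≈ -0.00014968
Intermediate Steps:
R = -6758
1/(x(u) + R) = 1/(77 - 6758) = 1/(-6681) = -1/6681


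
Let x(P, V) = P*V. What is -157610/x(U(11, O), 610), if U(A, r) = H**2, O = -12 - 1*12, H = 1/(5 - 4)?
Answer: -15761/61 ≈ -258.38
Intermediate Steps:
H = 1 (H = 1/1 = 1)
O = -24 (O = -12 - 12 = -24)
U(A, r) = 1 (U(A, r) = 1**2 = 1)
-157610/x(U(11, O), 610) = -157610/(1*610) = -157610/610 = -157610*1/610 = -15761/61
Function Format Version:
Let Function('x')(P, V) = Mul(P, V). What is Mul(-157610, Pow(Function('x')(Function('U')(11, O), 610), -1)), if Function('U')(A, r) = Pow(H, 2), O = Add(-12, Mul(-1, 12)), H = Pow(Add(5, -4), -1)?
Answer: Rational(-15761, 61) ≈ -258.38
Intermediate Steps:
H = 1 (H = Pow(1, -1) = 1)
O = -24 (O = Add(-12, -12) = -24)
Function('U')(A, r) = 1 (Function('U')(A, r) = Pow(1, 2) = 1)
Mul(-157610, Pow(Function('x')(Function('U')(11, O), 610), -1)) = Mul(-157610, Pow(Mul(1, 610), -1)) = Mul(-157610, Pow(610, -1)) = Mul(-157610, Rational(1, 610)) = Rational(-15761, 61)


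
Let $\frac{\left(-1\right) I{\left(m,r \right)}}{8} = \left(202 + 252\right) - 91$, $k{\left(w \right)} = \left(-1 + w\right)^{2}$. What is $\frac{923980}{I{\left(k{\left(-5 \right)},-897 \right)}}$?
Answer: $- \frac{230995}{726} \approx -318.17$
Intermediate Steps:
$I{\left(m,r \right)} = -2904$ ($I{\left(m,r \right)} = - 8 \left(\left(202 + 252\right) - 91\right) = - 8 \left(454 - 91\right) = \left(-8\right) 363 = -2904$)
$\frac{923980}{I{\left(k{\left(-5 \right)},-897 \right)}} = \frac{923980}{-2904} = 923980 \left(- \frac{1}{2904}\right) = - \frac{230995}{726}$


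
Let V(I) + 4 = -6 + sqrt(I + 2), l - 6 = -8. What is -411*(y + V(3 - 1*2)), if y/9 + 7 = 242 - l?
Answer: -872553 - 411*sqrt(3) ≈ -8.7327e+5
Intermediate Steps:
l = -2 (l = 6 - 8 = -2)
V(I) = -10 + sqrt(2 + I) (V(I) = -4 + (-6 + sqrt(I + 2)) = -4 + (-6 + sqrt(2 + I)) = -10 + sqrt(2 + I))
y = 2133 (y = -63 + 9*(242 - 1*(-2)) = -63 + 9*(242 + 2) = -63 + 9*244 = -63 + 2196 = 2133)
-411*(y + V(3 - 1*2)) = -411*(2133 + (-10 + sqrt(2 + (3 - 1*2)))) = -411*(2133 + (-10 + sqrt(2 + (3 - 2)))) = -411*(2133 + (-10 + sqrt(2 + 1))) = -411*(2133 + (-10 + sqrt(3))) = -411*(2123 + sqrt(3)) = -872553 - 411*sqrt(3)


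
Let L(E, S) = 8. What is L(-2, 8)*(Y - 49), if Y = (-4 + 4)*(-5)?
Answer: -392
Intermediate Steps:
Y = 0 (Y = 0*(-5) = 0)
L(-2, 8)*(Y - 49) = 8*(0 - 49) = 8*(-49) = -392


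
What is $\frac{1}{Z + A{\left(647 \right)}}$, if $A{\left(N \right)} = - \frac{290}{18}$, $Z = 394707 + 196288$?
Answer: $\frac{9}{5318810} \approx 1.6921 \cdot 10^{-6}$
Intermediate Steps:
$Z = 590995$
$A{\left(N \right)} = - \frac{145}{9}$ ($A{\left(N \right)} = \left(-290\right) \frac{1}{18} = - \frac{145}{9}$)
$\frac{1}{Z + A{\left(647 \right)}} = \frac{1}{590995 - \frac{145}{9}} = \frac{1}{\frac{5318810}{9}} = \frac{9}{5318810}$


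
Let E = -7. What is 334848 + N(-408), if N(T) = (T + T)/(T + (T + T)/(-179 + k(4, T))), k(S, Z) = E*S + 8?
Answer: 65965454/197 ≈ 3.3485e+5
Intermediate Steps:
k(S, Z) = 8 - 7*S (k(S, Z) = -7*S + 8 = 8 - 7*S)
N(T) = 398/197 (N(T) = (T + T)/(T + (T + T)/(-179 + (8 - 7*4))) = (2*T)/(T + (2*T)/(-179 + (8 - 28))) = (2*T)/(T + (2*T)/(-179 - 20)) = (2*T)/(T + (2*T)/(-199)) = (2*T)/(T + (2*T)*(-1/199)) = (2*T)/(T - 2*T/199) = (2*T)/((197*T/199)) = (2*T)*(199/(197*T)) = 398/197)
334848 + N(-408) = 334848 + 398/197 = 65965454/197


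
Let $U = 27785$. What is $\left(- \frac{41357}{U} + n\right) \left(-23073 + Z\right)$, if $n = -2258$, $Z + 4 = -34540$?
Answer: $\frac{3617188749279}{27785} \approx 1.3018 \cdot 10^{8}$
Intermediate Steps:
$Z = -34544$ ($Z = -4 - 34540 = -34544$)
$\left(- \frac{41357}{U} + n\right) \left(-23073 + Z\right) = \left(- \frac{41357}{27785} - 2258\right) \left(-23073 - 34544\right) = \left(\left(-41357\right) \frac{1}{27785} - 2258\right) \left(-57617\right) = \left(- \frac{41357}{27785} - 2258\right) \left(-57617\right) = \left(- \frac{62779887}{27785}\right) \left(-57617\right) = \frac{3617188749279}{27785}$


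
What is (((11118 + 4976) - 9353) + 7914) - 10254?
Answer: 4401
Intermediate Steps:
(((11118 + 4976) - 9353) + 7914) - 10254 = ((16094 - 9353) + 7914) - 10254 = (6741 + 7914) - 10254 = 14655 - 10254 = 4401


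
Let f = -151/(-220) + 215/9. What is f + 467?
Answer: 973319/1980 ≈ 491.58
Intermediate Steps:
f = 48659/1980 (f = -151*(-1/220) + 215*(1/9) = 151/220 + 215/9 = 48659/1980 ≈ 24.575)
f + 467 = 48659/1980 + 467 = 973319/1980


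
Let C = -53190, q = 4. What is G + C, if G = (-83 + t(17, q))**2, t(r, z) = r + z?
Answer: -49346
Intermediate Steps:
G = 3844 (G = (-83 + (17 + 4))**2 = (-83 + 21)**2 = (-62)**2 = 3844)
G + C = 3844 - 53190 = -49346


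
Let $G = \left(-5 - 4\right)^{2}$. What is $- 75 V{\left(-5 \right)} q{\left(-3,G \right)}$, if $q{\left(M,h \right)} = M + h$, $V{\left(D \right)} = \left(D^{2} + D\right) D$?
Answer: $585000$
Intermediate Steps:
$G = 81$ ($G = \left(-9\right)^{2} = 81$)
$V{\left(D \right)} = D \left(D + D^{2}\right)$ ($V{\left(D \right)} = \left(D + D^{2}\right) D = D \left(D + D^{2}\right)$)
$- 75 V{\left(-5 \right)} q{\left(-3,G \right)} = - 75 \left(-5\right)^{2} \left(1 - 5\right) \left(-3 + 81\right) = - 75 \cdot 25 \left(-4\right) 78 = \left(-75\right) \left(-100\right) 78 = 7500 \cdot 78 = 585000$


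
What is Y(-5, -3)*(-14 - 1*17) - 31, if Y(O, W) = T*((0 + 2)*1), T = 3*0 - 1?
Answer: 31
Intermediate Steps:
T = -1 (T = 0 - 1 = -1)
Y(O, W) = -2 (Y(O, W) = -(0 + 2) = -2)
Y(-5, -3)*(-14 - 1*17) - 31 = -2*(-14 - 1*17) - 31 = -2*(-14 - 17) - 31 = -2*(-31) - 31 = 62 - 31 = 31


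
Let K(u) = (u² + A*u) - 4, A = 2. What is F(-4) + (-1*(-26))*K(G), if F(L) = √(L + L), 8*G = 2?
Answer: -715/8 + 2*I*√2 ≈ -89.375 + 2.8284*I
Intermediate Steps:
G = ¼ (G = (⅛)*2 = ¼ ≈ 0.25000)
K(u) = -4 + u² + 2*u (K(u) = (u² + 2*u) - 4 = -4 + u² + 2*u)
F(L) = √2*√L (F(L) = √(2*L) = √2*√L)
F(-4) + (-1*(-26))*K(G) = √2*√(-4) + (-1*(-26))*(-4 + (¼)² + 2*(¼)) = √2*(2*I) + 26*(-4 + 1/16 + ½) = 2*I*√2 + 26*(-55/16) = 2*I*√2 - 715/8 = -715/8 + 2*I*√2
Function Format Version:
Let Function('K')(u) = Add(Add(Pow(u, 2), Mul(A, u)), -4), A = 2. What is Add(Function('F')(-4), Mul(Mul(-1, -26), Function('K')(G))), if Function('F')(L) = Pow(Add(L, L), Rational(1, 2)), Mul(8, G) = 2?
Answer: Add(Rational(-715, 8), Mul(2, I, Pow(2, Rational(1, 2)))) ≈ Add(-89.375, Mul(2.8284, I))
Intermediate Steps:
G = Rational(1, 4) (G = Mul(Rational(1, 8), 2) = Rational(1, 4) ≈ 0.25000)
Function('K')(u) = Add(-4, Pow(u, 2), Mul(2, u)) (Function('K')(u) = Add(Add(Pow(u, 2), Mul(2, u)), -4) = Add(-4, Pow(u, 2), Mul(2, u)))
Function('F')(L) = Mul(Pow(2, Rational(1, 2)), Pow(L, Rational(1, 2))) (Function('F')(L) = Pow(Mul(2, L), Rational(1, 2)) = Mul(Pow(2, Rational(1, 2)), Pow(L, Rational(1, 2))))
Add(Function('F')(-4), Mul(Mul(-1, -26), Function('K')(G))) = Add(Mul(Pow(2, Rational(1, 2)), Pow(-4, Rational(1, 2))), Mul(Mul(-1, -26), Add(-4, Pow(Rational(1, 4), 2), Mul(2, Rational(1, 4))))) = Add(Mul(Pow(2, Rational(1, 2)), Mul(2, I)), Mul(26, Add(-4, Rational(1, 16), Rational(1, 2)))) = Add(Mul(2, I, Pow(2, Rational(1, 2))), Mul(26, Rational(-55, 16))) = Add(Mul(2, I, Pow(2, Rational(1, 2))), Rational(-715, 8)) = Add(Rational(-715, 8), Mul(2, I, Pow(2, Rational(1, 2))))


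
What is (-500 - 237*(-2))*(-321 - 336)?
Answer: 17082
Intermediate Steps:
(-500 - 237*(-2))*(-321 - 336) = (-500 + 474)*(-657) = -26*(-657) = 17082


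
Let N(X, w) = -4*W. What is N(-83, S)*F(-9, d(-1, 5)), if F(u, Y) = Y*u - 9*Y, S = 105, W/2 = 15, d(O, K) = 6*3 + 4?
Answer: 47520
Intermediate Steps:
d(O, K) = 22 (d(O, K) = 18 + 4 = 22)
W = 30 (W = 2*15 = 30)
F(u, Y) = -9*Y + Y*u
N(X, w) = -120 (N(X, w) = -4*30 = -120)
N(-83, S)*F(-9, d(-1, 5)) = -2640*(-9 - 9) = -2640*(-18) = -120*(-396) = 47520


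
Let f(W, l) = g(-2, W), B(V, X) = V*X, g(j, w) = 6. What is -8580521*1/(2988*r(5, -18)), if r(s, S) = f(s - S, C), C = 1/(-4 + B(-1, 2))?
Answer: -8580521/17928 ≈ -478.61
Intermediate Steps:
C = -⅙ (C = 1/(-4 - 1*2) = 1/(-4 - 2) = 1/(-6) = -⅙ ≈ -0.16667)
f(W, l) = 6
r(s, S) = 6
-8580521*1/(2988*r(5, -18)) = -8580521/(2988*6) = -8580521/17928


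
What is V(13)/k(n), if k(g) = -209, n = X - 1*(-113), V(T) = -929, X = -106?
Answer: 929/209 ≈ 4.4450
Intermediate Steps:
n = 7 (n = -106 - 1*(-113) = -106 + 113 = 7)
V(13)/k(n) = -929/(-209) = -929*(-1/209) = 929/209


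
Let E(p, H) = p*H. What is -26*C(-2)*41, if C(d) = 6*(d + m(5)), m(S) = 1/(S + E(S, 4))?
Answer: 313404/25 ≈ 12536.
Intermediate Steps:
E(p, H) = H*p
m(S) = 1/(5*S) (m(S) = 1/(S + 4*S) = 1/(5*S))
C(d) = 6/25 + 6*d (C(d) = 6*(d + (⅕)/5) = 6*(d + (⅕)*(⅕)) = 6*(d + 1/25) = 6*(1/25 + d) = 6/25 + 6*d)
-26*C(-2)*41 = -26*(6/25 + 6*(-2))*41 = -26*(6/25 - 12)*41 = -26*(-294/25)*41 = (7644/25)*41 = 313404/25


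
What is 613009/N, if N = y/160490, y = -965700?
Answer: -9838181441/96570 ≈ -1.0188e+5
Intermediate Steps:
N = -96570/16049 (N = -965700/160490 = -965700*1/160490 = -96570/16049 ≈ -6.0172)
613009/N = 613009/(-96570/16049) = 613009*(-16049/96570) = -9838181441/96570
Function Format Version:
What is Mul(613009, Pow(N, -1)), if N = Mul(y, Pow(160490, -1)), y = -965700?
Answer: Rational(-9838181441, 96570) ≈ -1.0188e+5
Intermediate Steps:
N = Rational(-96570, 16049) (N = Mul(-965700, Pow(160490, -1)) = Mul(-965700, Rational(1, 160490)) = Rational(-96570, 16049) ≈ -6.0172)
Mul(613009, Pow(N, -1)) = Mul(613009, Pow(Rational(-96570, 16049), -1)) = Mul(613009, Rational(-16049, 96570)) = Rational(-9838181441, 96570)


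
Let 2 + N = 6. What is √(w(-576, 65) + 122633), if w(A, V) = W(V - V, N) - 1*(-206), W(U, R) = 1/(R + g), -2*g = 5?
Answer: √1105557/3 ≈ 350.48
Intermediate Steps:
g = -5/2 (g = -½*5 = -5/2 ≈ -2.5000)
N = 4 (N = -2 + 6 = 4)
W(U, R) = 1/(-5/2 + R) (W(U, R) = 1/(R - 5/2) = 1/(-5/2 + R))
w(A, V) = 620/3 (w(A, V) = 2/(-5 + 2*4) - 1*(-206) = 2/(-5 + 8) + 206 = 2/3 + 206 = 2*(⅓) + 206 = ⅔ + 206 = 620/3)
√(w(-576, 65) + 122633) = √(620/3 + 122633) = √(368519/3) = √1105557/3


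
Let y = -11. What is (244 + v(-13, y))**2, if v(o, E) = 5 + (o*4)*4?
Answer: 1681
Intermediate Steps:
v(o, E) = 5 + 16*o (v(o, E) = 5 + (4*o)*4 = 5 + 16*o)
(244 + v(-13, y))**2 = (244 + (5 + 16*(-13)))**2 = (244 + (5 - 208))**2 = (244 - 203)**2 = 41**2 = 1681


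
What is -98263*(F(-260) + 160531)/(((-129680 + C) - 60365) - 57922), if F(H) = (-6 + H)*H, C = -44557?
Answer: 1187901407/15396 ≈ 77157.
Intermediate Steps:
F(H) = H*(-6 + H)
-98263*(F(-260) + 160531)/(((-129680 + C) - 60365) - 57922) = -98263*(-260*(-6 - 260) + 160531)/(((-129680 - 44557) - 60365) - 57922) = -98263*(-260*(-266) + 160531)/((-174237 - 60365) - 57922) = -98263*(69160 + 160531)/(-234602 - 57922) = -98263/((-292524/229691)) = -98263/((-292524*1/229691)) = -98263/(-15396/12089) = -98263*(-12089/15396) = 1187901407/15396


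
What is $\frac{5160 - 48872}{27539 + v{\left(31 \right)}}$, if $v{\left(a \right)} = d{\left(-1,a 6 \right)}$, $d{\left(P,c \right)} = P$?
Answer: $- \frac{21856}{13769} \approx -1.5873$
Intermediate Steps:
$v{\left(a \right)} = -1$
$\frac{5160 - 48872}{27539 + v{\left(31 \right)}} = \frac{5160 - 48872}{27539 - 1} = - \frac{43712}{27538} = \left(-43712\right) \frac{1}{27538} = - \frac{21856}{13769}$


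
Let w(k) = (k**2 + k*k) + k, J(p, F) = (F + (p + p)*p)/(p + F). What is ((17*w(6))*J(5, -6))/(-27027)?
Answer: 136/63 ≈ 2.1587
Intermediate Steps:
J(p, F) = (F + 2*p**2)/(F + p) (J(p, F) = (F + (2*p)*p)/(F + p) = (F + 2*p**2)/(F + p))
w(k) = k + 2*k**2 (w(k) = (k**2 + k**2) + k = 2*k**2 + k = k + 2*k**2)
((17*w(6))*J(5, -6))/(-27027) = ((17*(6*(1 + 2*6)))*((-6 + 2*5**2)/(-6 + 5)))/(-27027) = ((17*(6*(1 + 12)))*((-6 + 2*25)/(-1)))*(-1/27027) = ((17*(6*13))*(-(-6 + 50)))*(-1/27027) = ((17*78)*(-1*44))*(-1/27027) = (1326*(-44))*(-1/27027) = -58344*(-1/27027) = 136/63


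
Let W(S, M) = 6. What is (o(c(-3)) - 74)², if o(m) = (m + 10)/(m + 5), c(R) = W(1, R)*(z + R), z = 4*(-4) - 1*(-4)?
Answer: 1542564/289 ≈ 5337.6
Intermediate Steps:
z = -12 (z = -16 + 4 = -12)
c(R) = -72 + 6*R (c(R) = 6*(-12 + R) = -72 + 6*R)
o(m) = (10 + m)/(5 + m)
(o(c(-3)) - 74)² = ((10 + (-72 + 6*(-3)))/(5 + (-72 + 6*(-3))) - 74)² = ((10 + (-72 - 18))/(5 + (-72 - 18)) - 74)² = ((10 - 90)/(5 - 90) - 74)² = (-80/(-85) - 74)² = (-1/85*(-80) - 74)² = (16/17 - 74)² = (-1242/17)² = 1542564/289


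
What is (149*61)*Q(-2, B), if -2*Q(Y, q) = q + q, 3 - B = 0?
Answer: -27267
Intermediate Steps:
B = 3 (B = 3 - 1*0 = 3 + 0 = 3)
Q(Y, q) = -q (Q(Y, q) = -(q + q)/2 = -q)
(149*61)*Q(-2, B) = (149*61)*(-1*3) = 9089*(-3) = -27267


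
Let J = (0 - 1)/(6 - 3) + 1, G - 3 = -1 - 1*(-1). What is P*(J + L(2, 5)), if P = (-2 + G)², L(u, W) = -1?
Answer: -⅓ ≈ -0.33333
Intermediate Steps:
G = 3 (G = 3 + (-1 - 1*(-1)) = 3 + (-1 + 1) = 3 + 0 = 3)
P = 1 (P = (-2 + 3)² = 1² = 1)
J = ⅔ (J = -1/3 + 1 = -1*⅓ + 1 = -⅓ + 1 = ⅔ ≈ 0.66667)
P*(J + L(2, 5)) = 1*(⅔ - 1) = 1*(-⅓) = -⅓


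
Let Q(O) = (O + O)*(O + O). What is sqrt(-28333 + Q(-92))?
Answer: sqrt(5523) ≈ 74.317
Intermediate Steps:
Q(O) = 4*O**2 (Q(O) = (2*O)*(2*O) = 4*O**2)
sqrt(-28333 + Q(-92)) = sqrt(-28333 + 4*(-92)**2) = sqrt(-28333 + 4*8464) = sqrt(-28333 + 33856) = sqrt(5523)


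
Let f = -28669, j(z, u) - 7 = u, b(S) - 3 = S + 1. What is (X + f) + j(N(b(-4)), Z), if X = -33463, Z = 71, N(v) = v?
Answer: -62054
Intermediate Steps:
b(S) = 4 + S (b(S) = 3 + (S + 1) = 3 + (1 + S) = 4 + S)
j(z, u) = 7 + u
(X + f) + j(N(b(-4)), Z) = (-33463 - 28669) + (7 + 71) = -62132 + 78 = -62054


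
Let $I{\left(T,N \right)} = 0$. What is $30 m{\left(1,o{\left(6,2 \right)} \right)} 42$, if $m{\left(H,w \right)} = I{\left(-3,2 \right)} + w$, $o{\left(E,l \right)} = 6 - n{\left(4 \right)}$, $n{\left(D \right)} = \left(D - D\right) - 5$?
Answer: $13860$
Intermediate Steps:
$n{\left(D \right)} = -5$ ($n{\left(D \right)} = 0 - 5 = -5$)
$o{\left(E,l \right)} = 11$ ($o{\left(E,l \right)} = 6 - -5 = 6 + 5 = 11$)
$m{\left(H,w \right)} = w$ ($m{\left(H,w \right)} = 0 + w = w$)
$30 m{\left(1,o{\left(6,2 \right)} \right)} 42 = 30 \cdot 11 \cdot 42 = 330 \cdot 42 = 13860$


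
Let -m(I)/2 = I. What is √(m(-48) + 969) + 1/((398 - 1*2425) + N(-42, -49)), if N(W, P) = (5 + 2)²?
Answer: -1/1978 + √1065 ≈ 32.634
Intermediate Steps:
m(I) = -2*I
N(W, P) = 49 (N(W, P) = 7² = 49)
√(m(-48) + 969) + 1/((398 - 1*2425) + N(-42, -49)) = √(-2*(-48) + 969) + 1/((398 - 1*2425) + 49) = √(96 + 969) + 1/((398 - 2425) + 49) = √1065 + 1/(-2027 + 49) = √1065 + 1/(-1978) = √1065 - 1/1978 = -1/1978 + √1065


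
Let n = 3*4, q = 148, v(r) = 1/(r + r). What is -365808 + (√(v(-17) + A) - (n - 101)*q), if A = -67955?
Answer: -352636 + 3*I*√8728446/34 ≈ -3.5264e+5 + 260.68*I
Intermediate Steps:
v(r) = 1/(2*r)
n = 12
-365808 + (√(v(-17) + A) - (n - 101)*q) = -365808 + (√((½)/(-17) - 67955) - (12 - 101)*148) = -365808 + (√((½)*(-1/17) - 67955) - (-89)*148) = -365808 + (√(-1/34 - 67955) - 1*(-13172)) = -365808 + (√(-2310471/34) + 13172) = -365808 + (3*I*√8728446/34 + 13172) = -365808 + (13172 + 3*I*√8728446/34) = -352636 + 3*I*√8728446/34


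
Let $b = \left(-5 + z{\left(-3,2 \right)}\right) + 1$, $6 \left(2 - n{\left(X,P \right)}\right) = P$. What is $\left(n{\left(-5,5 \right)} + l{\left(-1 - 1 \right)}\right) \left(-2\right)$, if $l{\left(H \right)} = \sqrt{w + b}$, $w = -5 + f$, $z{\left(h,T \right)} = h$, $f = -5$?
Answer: $- \frac{7}{3} - 2 i \sqrt{17} \approx -2.3333 - 8.2462 i$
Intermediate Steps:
$n{\left(X,P \right)} = 2 - \frac{P}{6}$
$w = -10$ ($w = -5 - 5 = -10$)
$b = -7$ ($b = \left(-5 - 3\right) + 1 = -8 + 1 = -7$)
$l{\left(H \right)} = i \sqrt{17}$ ($l{\left(H \right)} = \sqrt{-10 - 7} = \sqrt{-17} = i \sqrt{17}$)
$\left(n{\left(-5,5 \right)} + l{\left(-1 - 1 \right)}\right) \left(-2\right) = \left(\left(2 - \frac{5}{6}\right) + i \sqrt{17}\right) \left(-2\right) = \left(\frac{7}{6} + i \sqrt{17}\right) \left(-2\right) = - \frac{7}{3} - 2 i \sqrt{17}$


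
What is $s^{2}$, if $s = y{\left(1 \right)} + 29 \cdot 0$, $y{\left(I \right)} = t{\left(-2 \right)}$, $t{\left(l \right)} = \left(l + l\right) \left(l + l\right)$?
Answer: $256$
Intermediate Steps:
$t{\left(l \right)} = 4 l^{2}$ ($t{\left(l \right)} = 2 l 2 l = 4 l^{2}$)
$y{\left(I \right)} = 16$ ($y{\left(I \right)} = 4 \left(-2\right)^{2} = 4 \cdot 4 = 16$)
$s = 16$ ($s = 16 + 29 \cdot 0 = 16 + 0 = 16$)
$s^{2} = 16^{2} = 256$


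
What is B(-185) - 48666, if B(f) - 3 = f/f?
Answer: -48662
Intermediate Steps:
B(f) = 4 (B(f) = 3 + f/f = 3 + 1 = 4)
B(-185) - 48666 = 4 - 48666 = -48662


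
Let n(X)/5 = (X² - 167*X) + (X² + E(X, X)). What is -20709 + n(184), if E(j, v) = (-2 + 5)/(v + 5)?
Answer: 10345298/63 ≈ 1.6421e+5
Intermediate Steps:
E(j, v) = 3/(5 + v)
n(X) = -835*X + 10*X² + 15/(5 + X) (n(X) = 5*((X² - 167*X) + (X² + 3/(5 + X))) = 5*(-167*X + 2*X² + 3/(5 + X)) = -835*X + 10*X² + 15/(5 + X))
-20709 + n(184) = -20709 + 5*(3 + 184*(-167 + 2*184)*(5 + 184))/(5 + 184) = -20709 + 5*(3 + 184*(-167 + 368)*189)/189 = -20709 + 5*(1/189)*(3 + 184*201*189) = -20709 + 5*(1/189)*(3 + 6989976) = -20709 + 5*(1/189)*6989979 = -20709 + 11649965/63 = 10345298/63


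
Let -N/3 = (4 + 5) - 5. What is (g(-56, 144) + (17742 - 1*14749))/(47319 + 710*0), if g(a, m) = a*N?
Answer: 3665/47319 ≈ 0.077453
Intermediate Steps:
N = -12 (N = -3*((4 + 5) - 5) = -3*(9 - 5) = -3*4 = -12)
g(a, m) = -12*a (g(a, m) = a*(-12) = -12*a)
(g(-56, 144) + (17742 - 1*14749))/(47319 + 710*0) = (-12*(-56) + (17742 - 1*14749))/(47319 + 710*0) = (672 + (17742 - 14749))/(47319 + 0) = (672 + 2993)/47319 = 3665*(1/47319) = 3665/47319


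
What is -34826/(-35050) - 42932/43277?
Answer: 1199101/758429425 ≈ 0.0015810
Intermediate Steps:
-34826/(-35050) - 42932/43277 = -34826*(-1/35050) - 42932*1/43277 = 17413/17525 - 42932/43277 = 1199101/758429425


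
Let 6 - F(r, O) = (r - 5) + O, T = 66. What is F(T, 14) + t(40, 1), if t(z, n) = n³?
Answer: -68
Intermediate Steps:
F(r, O) = 11 - O - r (F(r, O) = 6 - ((r - 5) + O) = 6 - ((-5 + r) + O) = 6 - (-5 + O + r) = 6 + (5 - O - r) = 11 - O - r)
F(T, 14) + t(40, 1) = (11 - 1*14 - 1*66) + 1³ = (11 - 14 - 66) + 1 = -69 + 1 = -68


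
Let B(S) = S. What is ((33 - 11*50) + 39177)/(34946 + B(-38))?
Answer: 9665/8727 ≈ 1.1075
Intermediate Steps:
((33 - 11*50) + 39177)/(34946 + B(-38)) = ((33 - 11*50) + 39177)/(34946 - 38) = ((33 - 550) + 39177)/34908 = (-517 + 39177)*(1/34908) = 38660*(1/34908) = 9665/8727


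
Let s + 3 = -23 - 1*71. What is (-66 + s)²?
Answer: 26569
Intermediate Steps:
s = -97 (s = -3 + (-23 - 1*71) = -3 + (-23 - 71) = -3 - 94 = -97)
(-66 + s)² = (-66 - 97)² = (-163)² = 26569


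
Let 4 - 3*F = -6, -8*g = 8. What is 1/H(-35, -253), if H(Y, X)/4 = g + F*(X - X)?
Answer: -¼ ≈ -0.25000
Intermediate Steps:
g = -1 (g = -⅛*8 = -1)
F = 10/3 (F = 4/3 - ⅓*(-6) = 4/3 + 2 = 10/3 ≈ 3.3333)
H(Y, X) = -4 (H(Y, X) = 4*(-1 + 10*(X - X)/3) = 4*(-1 + (10/3)*0) = 4*(-1 + 0) = 4*(-1) = -4)
1/H(-35, -253) = 1/(-4) = -¼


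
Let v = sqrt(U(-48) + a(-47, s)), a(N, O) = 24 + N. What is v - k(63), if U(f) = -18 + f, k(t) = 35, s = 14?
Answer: -35 + I*sqrt(89) ≈ -35.0 + 9.434*I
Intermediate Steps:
v = I*sqrt(89) (v = sqrt((-18 - 48) + (24 - 47)) = sqrt(-66 - 23) = sqrt(-89) = I*sqrt(89) ≈ 9.434*I)
v - k(63) = I*sqrt(89) - 1*35 = I*sqrt(89) - 35 = -35 + I*sqrt(89)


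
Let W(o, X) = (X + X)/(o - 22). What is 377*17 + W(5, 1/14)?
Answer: 762670/119 ≈ 6409.0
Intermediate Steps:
W(o, X) = 2*X/(-22 + o) (W(o, X) = (2*X)/(-22 + o) = 2*X/(-22 + o))
377*17 + W(5, 1/14) = 377*17 + 2/(14*(-22 + 5)) = 6409 + 2*(1/14)/(-17) = 6409 + 2*(1/14)*(-1/17) = 6409 - 1/119 = 762670/119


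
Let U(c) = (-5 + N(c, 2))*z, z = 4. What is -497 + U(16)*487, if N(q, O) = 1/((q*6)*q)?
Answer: -3930521/384 ≈ -10236.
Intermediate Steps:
N(q, O) = 1/(6*q²) (N(q, O) = 1/((6*q)*q) = 1/(6*q²))
U(c) = -20 + 2/(3*c²) (U(c) = (-5 + 1/(6*c²))*4 = -20 + 2/(3*c²))
-497 + U(16)*487 = -497 + (-20 + (⅔)/16²)*487 = -497 + (-20 + (⅔)*(1/256))*487 = -497 + (-20 + 1/384)*487 = -497 - 7679/384*487 = -497 - 3739673/384 = -3930521/384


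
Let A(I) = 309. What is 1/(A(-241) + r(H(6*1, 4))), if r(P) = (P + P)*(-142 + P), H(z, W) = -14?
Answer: 1/4677 ≈ 0.00021381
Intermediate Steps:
r(P) = 2*P*(-142 + P) (r(P) = (2*P)*(-142 + P) = 2*P*(-142 + P))
1/(A(-241) + r(H(6*1, 4))) = 1/(309 + 2*(-14)*(-142 - 14)) = 1/(309 + 2*(-14)*(-156)) = 1/(309 + 4368) = 1/4677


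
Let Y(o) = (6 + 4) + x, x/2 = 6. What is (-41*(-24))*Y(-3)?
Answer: 21648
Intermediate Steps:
x = 12 (x = 2*6 = 12)
Y(o) = 22 (Y(o) = (6 + 4) + 12 = 10 + 12 = 22)
(-41*(-24))*Y(-3) = -41*(-24)*22 = 984*22 = 21648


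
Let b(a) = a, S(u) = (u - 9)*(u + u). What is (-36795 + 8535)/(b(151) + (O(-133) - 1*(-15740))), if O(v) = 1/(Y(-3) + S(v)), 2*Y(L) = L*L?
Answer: -427025556/240122545 ≈ -1.7784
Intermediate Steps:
S(u) = 2*u*(-9 + u) (S(u) = (-9 + u)*(2*u) = 2*u*(-9 + u))
Y(L) = L²/2 (Y(L) = (L*L)/2 = L²/2)
O(v) = 1/(9/2 + 2*v*(-9 + v)) (O(v) = 1/((½)*(-3)² + 2*v*(-9 + v)) = 1/((½)*9 + 2*v*(-9 + v)) = 1/(9/2 + 2*v*(-9 + v)))
(-36795 + 8535)/(b(151) + (O(-133) - 1*(-15740))) = (-36795 + 8535)/(151 + (2/(9 + 4*(-133)*(-9 - 133)) - 1*(-15740))) = -28260/(151 + (2/(9 + 4*(-133)*(-142)) + 15740)) = -28260/(151 + (2/(9 + 75544) + 15740)) = -28260/(151 + (2/75553 + 15740)) = -28260/(151 + 1189204222/75553) = -28260/1200612725/75553 = -28260*75553/1200612725 = -427025556/240122545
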